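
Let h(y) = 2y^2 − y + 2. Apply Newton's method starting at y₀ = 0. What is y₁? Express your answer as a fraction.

h'(y) = 4y − 1.
h(0) = 2, h'(0) = −1, so y₁ = 0 − 2/(−1) = 2.

2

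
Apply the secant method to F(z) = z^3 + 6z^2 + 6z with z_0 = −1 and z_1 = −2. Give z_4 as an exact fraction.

−99792/78671

F(−1) = −1, F(−2) = 4. z_2 = (−2) − 4·((−2) − (−1))/(4 − (−1)) = −6/5.
F(−2) = 4, F(−6/5) = −36/125. z_3 = (−6/5) − (−36/125)·((−6/5) − (−2))/((−36/125) − 4) = −84/67.
F(−6/5) = −36/125, F(−84/67) = −18648/300763. z_4 = (−84/67) − (−18648/300763)·((−84/67) − (−6/5))/((−18648/300763) − (−36/125)) = −99792/78671.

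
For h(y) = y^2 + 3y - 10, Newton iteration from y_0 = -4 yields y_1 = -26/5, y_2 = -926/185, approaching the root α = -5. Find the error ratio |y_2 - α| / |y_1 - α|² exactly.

5/37

y_1 - α = -26/5 - (-5) = -26/5 + 5 = -1/5, so |y_1 - α| = 1/5.
y_2 - α = -926/185 - (-5) = -926/185 + 5 = -1/185, so |y_2 - α| = 1/185.
|y_1 - α|² = 1/25.
Ratio = (1/185) / (1/25) = 5/37.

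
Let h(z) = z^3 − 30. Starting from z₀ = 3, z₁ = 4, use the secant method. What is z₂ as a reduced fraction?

h(3) = −3, h(4) = 34. z₂ = 4 − 34·(4 − 3)/(34 − (−3)) = 114/37.

114/37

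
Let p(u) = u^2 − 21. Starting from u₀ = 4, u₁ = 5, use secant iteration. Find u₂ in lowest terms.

p(4) = −5, p(5) = 4. u₂ = 5 − 4·(5 − 4)/(4 − (−5)) = 41/9.

41/9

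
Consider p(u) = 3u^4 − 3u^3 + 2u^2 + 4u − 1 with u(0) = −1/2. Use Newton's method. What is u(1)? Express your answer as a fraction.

−45/28

p'(u) = 12u^3 − 9u^2 + 4u + 4.
p(−1/2) = −31/16, p'(−1/2) = −7/4, so u(1) = (−1/2) − (−31/16)/(−7/4) = −45/28.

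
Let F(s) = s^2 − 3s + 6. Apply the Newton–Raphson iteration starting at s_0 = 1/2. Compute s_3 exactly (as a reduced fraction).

F'(s) = 2s − 3.
F(1/2) = 19/4, F'(1/2) = −2, so s_1 = (1/2) − (19/4)/(−2) = 23/8.
F(23/8) = 361/64, F'(23/8) = 11/4, so s_2 = (23/8) − (361/64)/(11/4) = 145/176.
F(145/176) = 130321/30976, F'(145/176) = −119/88, so s_3 = (145/176) − (130321/30976)/(−119/88) = 164831/41888.

164831/41888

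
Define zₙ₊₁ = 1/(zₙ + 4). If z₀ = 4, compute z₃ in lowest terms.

z₁ = 1/(4 + 4) = 1/8.
z₂ = 1/(1/8 + 4) = 8/33.
z₃ = 1/(8/33 + 4) = 33/140.

33/140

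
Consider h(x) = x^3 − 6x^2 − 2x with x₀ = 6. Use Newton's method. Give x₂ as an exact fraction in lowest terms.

664848/105247

h'(x) = 3x^2 − 12x − 2.
h(6) = −12, h'(6) = 34, so x₁ = 6 − (−12)/34 = 108/17.
h(108/17) = 7560/4913, h'(108/17) = 12382/289, so x₂ = (108/17) − (7560/4913)/(12382/289) = 664848/105247.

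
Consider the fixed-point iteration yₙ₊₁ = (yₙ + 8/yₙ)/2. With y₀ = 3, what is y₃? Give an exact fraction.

665857/235416

y₁ = (3 + 8/3)/2 = 17/6.
y₂ = (17/6 + 8/(17/6))/2 = 577/204.
y₃ = (577/204 + 8/(577/204))/2 = 665857/235416.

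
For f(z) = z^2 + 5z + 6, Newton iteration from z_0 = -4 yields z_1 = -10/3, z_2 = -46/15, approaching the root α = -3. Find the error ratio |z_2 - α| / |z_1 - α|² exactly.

z_1 - α = -10/3 - (-3) = -10/3 + 3 = -1/3, so |z_1 - α| = 1/3.
z_2 - α = -46/15 - (-3) = -46/15 + 3 = -1/15, so |z_2 - α| = 1/15.
|z_1 - α|² = 1/9.
Ratio = (1/15) / (1/9) = 3/5.

3/5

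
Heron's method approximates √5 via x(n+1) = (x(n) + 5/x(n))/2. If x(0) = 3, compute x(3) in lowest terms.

2207/987

x(1) = (3 + 5/3)/2 = 7/3.
x(2) = (7/3 + 5/(7/3))/2 = 47/21.
x(3) = (47/21 + 5/(47/21))/2 = 2207/987.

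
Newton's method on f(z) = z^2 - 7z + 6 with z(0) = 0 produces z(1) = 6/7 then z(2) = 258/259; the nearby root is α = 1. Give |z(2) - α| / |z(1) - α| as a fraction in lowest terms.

z(1) - α = 6/7 - 1 = -1/7, so |z(1) - α| = 1/7.
z(2) - α = 258/259 - 1 = -1/259, so |z(2) - α| = 1/259.
Ratio = (1/259) / (1/7) = 1/37.

1/37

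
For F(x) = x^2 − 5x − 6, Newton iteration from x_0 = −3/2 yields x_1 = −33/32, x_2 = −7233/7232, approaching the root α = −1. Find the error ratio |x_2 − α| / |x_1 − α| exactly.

x_1 − α = −33/32 − (−1) = −33/32 + 1 = −1/32, so |x_1 − α| = 1/32.
x_2 − α = −7233/7232 − (−1) = −7233/7232 + 1 = −1/7232, so |x_2 − α| = 1/7232.
Ratio = (1/7232) / (1/32) = 1/226.

1/226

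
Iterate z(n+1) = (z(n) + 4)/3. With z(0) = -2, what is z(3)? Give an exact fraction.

z(1) = ((-2) + 4)/3 = 2/3.
z(2) = ((2/3) + 4)/3 = 14/9.
z(3) = ((14/9) + 4)/3 = 50/27.

50/27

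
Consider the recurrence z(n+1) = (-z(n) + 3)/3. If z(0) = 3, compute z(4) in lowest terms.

7/9

z(1) = (-3 + 3)/3 = 0.
z(2) = (-0 + 3)/3 = 1.
z(3) = (-1 + 3)/3 = 2/3.
z(4) = (-(2/3) + 3)/3 = 7/9.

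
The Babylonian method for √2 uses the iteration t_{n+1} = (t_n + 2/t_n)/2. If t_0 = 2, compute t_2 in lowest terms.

17/12

t_1 = (2 + 2/2)/2 = 3/2.
t_2 = (3/2 + 2/(3/2))/2 = 17/12.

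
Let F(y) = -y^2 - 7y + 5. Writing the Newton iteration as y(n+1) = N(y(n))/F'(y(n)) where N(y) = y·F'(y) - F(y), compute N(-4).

F'(y) = -2y - 7.
N(y) = y·F'(y) - F(y) = y·(-2y - 7) - (-y^2 - 7y + 5) = -y^2 - 5.
N(-4) = -21.

-21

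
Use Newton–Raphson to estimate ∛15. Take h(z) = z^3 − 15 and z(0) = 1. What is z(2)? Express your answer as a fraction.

10231/2601

h'(z) = 3z^2.
h(1) = −14, h'(1) = 3, so z(1) = 1 − (−14)/3 = 17/3.
h(17/3) = 4508/27, h'(17/3) = 289/3, so z(2) = (17/3) − (4508/27)/(289/3) = 10231/2601.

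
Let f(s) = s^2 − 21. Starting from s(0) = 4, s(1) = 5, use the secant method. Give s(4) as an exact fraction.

4051/884

f(4) = −5, f(5) = 4. s(2) = 5 − 4·(5 − 4)/(4 − (−5)) = 41/9.
f(5) = 4, f(41/9) = −20/81. s(3) = (41/9) − (−20/81)·((41/9) − 5)/((−20/81) − 4) = 197/43.
f(41/9) = −20/81, f(197/43) = −20/1849. s(4) = (197/43) − (−20/1849)·((197/43) − (41/9))/((−20/1849) − (−20/81)) = 4051/884.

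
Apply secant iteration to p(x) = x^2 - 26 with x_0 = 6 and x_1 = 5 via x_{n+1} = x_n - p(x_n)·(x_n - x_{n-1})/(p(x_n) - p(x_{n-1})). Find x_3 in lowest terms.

p(6) = 10, p(5) = -1. x_2 = 5 - (-1)·(5 - 6)/((-1) - 10) = 56/11.
p(5) = -1, p(56/11) = -10/121. x_3 = (56/11) - (-10/121)·((56/11) - 5)/((-10/121) - (-1)) = 566/111.

566/111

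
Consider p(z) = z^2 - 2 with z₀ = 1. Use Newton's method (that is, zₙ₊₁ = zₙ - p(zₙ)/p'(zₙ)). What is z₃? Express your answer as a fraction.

p'(z) = 2z.
p(1) = -1, p'(1) = 2, so z₁ = 1 - (-1)/2 = 3/2.
p(3/2) = 1/4, p'(3/2) = 3, so z₂ = (3/2) - (1/4)/3 = 17/12.
p(17/12) = 1/144, p'(17/12) = 17/6, so z₃ = (17/12) - (1/144)/(17/6) = 577/408.

577/408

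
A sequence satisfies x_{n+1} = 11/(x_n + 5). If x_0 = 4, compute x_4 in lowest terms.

x_1 = 11/(4 + 5) = 11/9.
x_2 = 11/(11/9 + 5) = 99/56.
x_3 = 11/(99/56 + 5) = 616/379.
x_4 = 11/(616/379 + 5) = 4169/2511.

4169/2511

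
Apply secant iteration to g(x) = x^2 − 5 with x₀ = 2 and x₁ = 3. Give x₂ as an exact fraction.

g(2) = −1, g(3) = 4. x₂ = 3 − 4·(3 − 2)/(4 − (−1)) = 11/5.

11/5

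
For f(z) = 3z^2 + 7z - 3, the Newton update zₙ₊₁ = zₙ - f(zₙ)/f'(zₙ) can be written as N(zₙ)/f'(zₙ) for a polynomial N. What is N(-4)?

f'(z) = 6z + 7.
N(z) = z·f'(z) - f(z) = z·(6z + 7) - (3z^2 + 7z - 3) = 3z^2 + 3.
N(-4) = 51.

51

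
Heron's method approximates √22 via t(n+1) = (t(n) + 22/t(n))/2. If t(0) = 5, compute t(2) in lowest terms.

t(1) = (5 + 22/5)/2 = 47/10.
t(2) = (47/10 + 22/(47/10))/2 = 4409/940.

4409/940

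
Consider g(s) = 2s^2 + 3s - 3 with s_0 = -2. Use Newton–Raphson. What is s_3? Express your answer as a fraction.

-264053/120785

g'(s) = 4s + 3.
g(-2) = -1, g'(-2) = -5, so s_1 = (-2) - (-1)/(-5) = -11/5.
g(-11/5) = 2/25, g'(-11/5) = -29/5, so s_2 = (-11/5) - (2/25)/(-29/5) = -317/145.
g(-317/145) = 8/21025, g'(-317/145) = -833/145, so s_3 = (-317/145) - (8/21025)/(-833/145) = -264053/120785.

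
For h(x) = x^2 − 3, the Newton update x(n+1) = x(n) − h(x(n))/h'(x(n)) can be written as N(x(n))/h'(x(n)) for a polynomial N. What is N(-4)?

19

h'(x) = 2x.
N(x) = x·h'(x) − h(x) = x·(2x) − (x^2 − 3) = x^2 + 3.
N(-4) = 19.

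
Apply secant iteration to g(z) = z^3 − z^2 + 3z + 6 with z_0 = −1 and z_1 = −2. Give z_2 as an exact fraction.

−14/13

g(−1) = 1, g(−2) = −12. z_2 = (−2) − (−12)·((−2) − (−1))/((−12) − 1) = −14/13.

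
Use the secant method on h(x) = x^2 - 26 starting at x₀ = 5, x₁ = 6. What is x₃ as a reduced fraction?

311/61

h(5) = -1, h(6) = 10. x₂ = 6 - 10·(6 - 5)/(10 - (-1)) = 56/11.
h(6) = 10, h(56/11) = -10/121. x₃ = (56/11) - (-10/121)·((56/11) - 6)/((-10/121) - 10) = 311/61.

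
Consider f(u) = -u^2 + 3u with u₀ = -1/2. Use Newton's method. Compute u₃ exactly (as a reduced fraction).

-1/1921600

f'(u) = -2u + 3.
f(-1/2) = -7/4, f'(-1/2) = 4, so u₁ = (-1/2) - (-7/4)/4 = -1/16.
f(-1/16) = -49/256, f'(-1/16) = 25/8, so u₂ = (-1/16) - (-49/256)/(25/8) = -1/800.
f(-1/800) = -2401/640000, f'(-1/800) = 1201/400, so u₃ = (-1/800) - (-2401/640000)/(1201/400) = -1/1921600.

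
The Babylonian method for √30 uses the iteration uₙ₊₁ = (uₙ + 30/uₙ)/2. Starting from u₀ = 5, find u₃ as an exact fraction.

116161/21208

u₁ = (5 + 30/5)/2 = 11/2.
u₂ = (11/2 + 30/(11/2))/2 = 241/44.
u₃ = (241/44 + 30/(241/44))/2 = 116161/21208.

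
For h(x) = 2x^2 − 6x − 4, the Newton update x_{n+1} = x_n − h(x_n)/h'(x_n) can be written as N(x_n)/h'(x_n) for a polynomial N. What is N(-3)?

h'(x) = 4x − 6.
N(x) = x·h'(x) − h(x) = x·(4x − 6) − (2x^2 − 6x − 4) = 2x^2 + 4.
N(-3) = 22.

22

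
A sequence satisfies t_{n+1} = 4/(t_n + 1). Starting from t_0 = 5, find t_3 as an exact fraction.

20/17

t_1 = 4/(5 + 1) = 2/3.
t_2 = 4/(2/3 + 1) = 12/5.
t_3 = 4/(12/5 + 1) = 20/17.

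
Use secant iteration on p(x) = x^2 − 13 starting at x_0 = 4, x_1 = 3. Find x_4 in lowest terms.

1042/289

p(4) = 3, p(3) = −4. x_2 = 3 − (−4)·(3 − 4)/((−4) − 3) = 25/7.
p(3) = −4, p(25/7) = −12/49. x_3 = (25/7) − (−12/49)·((25/7) − 3)/((−12/49) − (−4)) = 83/23.
p(25/7) = −12/49, p(83/23) = 12/529. x_4 = (83/23) − (12/529)·((83/23) − (25/7))/((12/529) − (−12/49)) = 1042/289.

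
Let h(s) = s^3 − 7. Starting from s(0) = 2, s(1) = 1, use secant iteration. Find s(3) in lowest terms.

201/103

h(2) = 1, h(1) = −6. s(2) = 1 − (−6)·(1 − 2)/((−6) − 1) = 13/7.
h(1) = −6, h(13/7) = −204/343. s(3) = (13/7) − (−204/343)·((13/7) − 1)/((−204/343) − (−6)) = 201/103.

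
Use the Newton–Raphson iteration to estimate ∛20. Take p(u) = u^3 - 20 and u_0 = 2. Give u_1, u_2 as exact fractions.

u_1 = 3, u_2 = 74/27

p'(u) = 3u^2.
p(2) = -12, p'(2) = 12, so u_1 = 2 - (-12)/12 = 3.
p(3) = 7, p'(3) = 27, so u_2 = 3 - 7/27 = 74/27.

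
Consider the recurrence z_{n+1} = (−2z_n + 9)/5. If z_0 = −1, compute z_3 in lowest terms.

z_1 = (−2·(−1) + 9)/5 = 11/5.
z_2 = (−2·(11/5) + 9)/5 = 23/25.
z_3 = (−2·(23/25) + 9)/5 = 179/125.

179/125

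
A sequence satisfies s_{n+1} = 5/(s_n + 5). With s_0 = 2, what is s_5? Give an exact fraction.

s_1 = 5/(2 + 5) = 5/7.
s_2 = 5/(5/7 + 5) = 7/8.
s_3 = 5/(7/8 + 5) = 40/47.
s_4 = 5/(40/47 + 5) = 47/55.
s_5 = 5/(47/55 + 5) = 275/322.

275/322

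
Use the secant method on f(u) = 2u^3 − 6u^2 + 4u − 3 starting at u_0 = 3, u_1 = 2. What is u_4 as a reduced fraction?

41994/17389

f(3) = 9, f(2) = −3. u_2 = 2 − (−3)·(2 − 3)/((−3) − 9) = 9/4.
f(2) = −3, f(9/4) = −51/32. u_3 = (9/4) − (−51/32)·((9/4) − 2)/((−51/32) − (−3)) = 38/15.
f(9/4) = −51/32, f(38/15) = 3859/3375. u_4 = (38/15) − (3859/3375)·((38/15) − (9/4))/((3859/3375) − (−51/32)) = 41994/17389.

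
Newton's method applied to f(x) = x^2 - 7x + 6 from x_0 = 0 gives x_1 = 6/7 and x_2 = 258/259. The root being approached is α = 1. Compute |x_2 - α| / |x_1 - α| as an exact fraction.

x_1 - α = 6/7 - 1 = -1/7, so |x_1 - α| = 1/7.
x_2 - α = 258/259 - 1 = -1/259, so |x_2 - α| = 1/259.
Ratio = (1/259) / (1/7) = 1/37.

1/37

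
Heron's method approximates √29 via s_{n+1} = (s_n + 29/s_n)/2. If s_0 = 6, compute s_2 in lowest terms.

s_1 = (6 + 29/6)/2 = 65/12.
s_2 = (65/12 + 29/(65/12))/2 = 8401/1560.

8401/1560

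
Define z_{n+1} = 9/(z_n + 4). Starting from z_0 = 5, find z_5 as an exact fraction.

1449/905

z_1 = 9/(5 + 4) = 1.
z_2 = 9/(1 + 4) = 9/5.
z_3 = 9/(9/5 + 4) = 45/29.
z_4 = 9/(45/29 + 4) = 261/161.
z_5 = 9/(261/161 + 4) = 1449/905.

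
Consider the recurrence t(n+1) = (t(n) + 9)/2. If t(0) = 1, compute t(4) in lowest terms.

17/2

t(1) = (1 + 9)/2 = 5.
t(2) = (5 + 9)/2 = 7.
t(3) = (7 + 9)/2 = 8.
t(4) = (8 + 9)/2 = 17/2.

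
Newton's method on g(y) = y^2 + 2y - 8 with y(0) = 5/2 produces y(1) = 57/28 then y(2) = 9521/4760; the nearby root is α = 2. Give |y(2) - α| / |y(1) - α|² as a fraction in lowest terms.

y(1) - α = 57/28 - 2 = 1/28, so |y(1) - α| = 1/28.
y(2) - α = 9521/4760 - 2 = 1/4760, so |y(2) - α| = 1/4760.
|y(1) - α|² = 1/784.
Ratio = (1/4760) / (1/784) = 14/85.

14/85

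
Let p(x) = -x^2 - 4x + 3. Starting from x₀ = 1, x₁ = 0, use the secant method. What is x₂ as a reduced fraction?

3/5

p(1) = -2, p(0) = 3. x₂ = 0 - 3·(0 - 1)/(3 - (-2)) = 3/5.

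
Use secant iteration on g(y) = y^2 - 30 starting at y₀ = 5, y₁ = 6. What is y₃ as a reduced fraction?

115/21

g(5) = -5, g(6) = 6. y₂ = 6 - 6·(6 - 5)/(6 - (-5)) = 60/11.
g(6) = 6, g(60/11) = -30/121. y₃ = (60/11) - (-30/121)·((60/11) - 6)/((-30/121) - 6) = 115/21.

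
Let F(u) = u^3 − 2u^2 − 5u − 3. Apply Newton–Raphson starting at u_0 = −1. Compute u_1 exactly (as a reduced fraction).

−1/2

F'(u) = 3u^2 − 4u − 5.
F(−1) = −1, F'(−1) = 2, so u_1 = (−1) − (−1)/2 = −1/2.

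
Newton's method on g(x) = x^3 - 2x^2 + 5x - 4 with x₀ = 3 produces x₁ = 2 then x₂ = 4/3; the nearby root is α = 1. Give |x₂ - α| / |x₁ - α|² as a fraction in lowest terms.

x₁ - α = 2 - 1 = 1, so |x₁ - α| = 1.
x₂ - α = 4/3 - 1 = 1/3, so |x₂ - α| = 1/3.
|x₁ - α|² = 1.
Ratio = (1/3) / 1 = 1/3.

1/3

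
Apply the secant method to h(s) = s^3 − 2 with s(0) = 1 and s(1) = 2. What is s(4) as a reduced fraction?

989312/782041

h(1) = −1, h(2) = 6. s(2) = 2 − 6·(2 − 1)/(6 − (−1)) = 8/7.
h(2) = 6, h(8/7) = −174/343. s(3) = (8/7) − (−174/343)·((8/7) − 2)/((−174/343) − 6) = 75/62.
h(8/7) = −174/343, h(75/62) = −54781/238328. s(4) = (75/62) − (−54781/238328)·((75/62) − (8/7))/((−54781/238328) − (−174/343)) = 989312/782041.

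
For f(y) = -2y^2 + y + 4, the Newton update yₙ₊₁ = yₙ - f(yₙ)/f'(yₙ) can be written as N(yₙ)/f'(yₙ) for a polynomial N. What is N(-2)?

f'(y) = -4y + 1.
N(y) = y·f'(y) - f(y) = y·(-4y + 1) - (-2y^2 + y + 4) = -2y^2 - 4.
N(-2) = -12.

-12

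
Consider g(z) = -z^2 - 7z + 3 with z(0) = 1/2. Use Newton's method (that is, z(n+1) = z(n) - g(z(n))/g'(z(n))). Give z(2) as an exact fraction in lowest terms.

g'(z) = -2z - 7.
g(1/2) = -3/4, g'(1/2) = -8, so z(1) = (1/2) - (-3/4)/(-8) = 13/32.
g(13/32) = -9/1024, g'(13/32) = -125/16, so z(2) = (13/32) - (-9/1024)/(-125/16) = 3241/8000.

3241/8000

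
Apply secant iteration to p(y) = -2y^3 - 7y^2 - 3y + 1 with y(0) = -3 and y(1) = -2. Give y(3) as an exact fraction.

-127/41

p(-3) = 1, p(-2) = -5. y(2) = (-2) - (-5)·((-2) - (-3))/((-5) - 1) = -17/6.
p(-2) = -5, p(-17/6) = -65/54. y(3) = (-17/6) - (-65/54)·((-17/6) - (-2))/((-65/54) - (-5)) = -127/41.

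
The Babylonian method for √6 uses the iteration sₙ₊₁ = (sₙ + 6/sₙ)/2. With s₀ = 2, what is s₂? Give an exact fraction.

49/20

s₁ = (2 + 6/2)/2 = 5/2.
s₂ = (5/2 + 6/(5/2))/2 = 49/20.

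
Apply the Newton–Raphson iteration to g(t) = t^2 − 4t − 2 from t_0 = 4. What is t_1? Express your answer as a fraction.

g'(t) = 2t − 4.
g(4) = −2, g'(4) = 4, so t_1 = 4 − (−2)/4 = 9/2.

9/2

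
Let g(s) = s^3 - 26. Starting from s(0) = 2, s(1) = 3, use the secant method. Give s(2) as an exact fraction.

g(2) = -18, g(3) = 1. s(2) = 3 - 1·(3 - 2)/(1 - (-18)) = 56/19.

56/19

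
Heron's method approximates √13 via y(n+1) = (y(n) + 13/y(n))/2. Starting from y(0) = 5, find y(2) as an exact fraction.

y(1) = (5 + 13/5)/2 = 19/5.
y(2) = (19/5 + 13/(19/5))/2 = 343/95.

343/95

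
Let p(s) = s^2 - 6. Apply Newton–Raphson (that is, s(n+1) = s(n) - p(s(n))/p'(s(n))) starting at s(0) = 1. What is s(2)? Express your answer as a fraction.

73/28

p'(s) = 2s.
p(1) = -5, p'(1) = 2, so s(1) = 1 - (-5)/2 = 7/2.
p(7/2) = 25/4, p'(7/2) = 7, so s(2) = (7/2) - (25/4)/7 = 73/28.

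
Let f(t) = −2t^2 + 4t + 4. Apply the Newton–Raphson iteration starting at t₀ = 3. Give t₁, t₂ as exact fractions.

t₁ = 11/4, t₂ = 153/56

f'(t) = −4t + 4.
f(3) = −2, f'(3) = −8, so t₁ = 3 − (−2)/(−8) = 11/4.
f(11/4) = −1/8, f'(11/4) = −7, so t₂ = (11/4) − (−1/8)/(−7) = 153/56.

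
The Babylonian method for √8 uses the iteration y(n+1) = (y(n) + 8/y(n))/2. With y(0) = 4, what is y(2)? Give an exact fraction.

y(1) = (4 + 8/4)/2 = 3.
y(2) = (3 + 8/3)/2 = 17/6.

17/6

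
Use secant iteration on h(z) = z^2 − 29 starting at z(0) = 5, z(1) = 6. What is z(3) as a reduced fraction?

673/125

h(5) = −4, h(6) = 7. z(2) = 6 − 7·(6 − 5)/(7 − (−4)) = 59/11.
h(6) = 7, h(59/11) = −28/121. z(3) = (59/11) − (−28/121)·((59/11) − 6)/((−28/121) − 7) = 673/125.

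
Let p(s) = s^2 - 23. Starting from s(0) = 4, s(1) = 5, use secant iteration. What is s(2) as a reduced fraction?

p(4) = -7, p(5) = 2. s(2) = 5 - 2·(5 - 4)/(2 - (-7)) = 43/9.

43/9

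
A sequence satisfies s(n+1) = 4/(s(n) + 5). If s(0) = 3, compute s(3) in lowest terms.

44/63

s(1) = 4/(3 + 5) = 1/2.
s(2) = 4/(1/2 + 5) = 8/11.
s(3) = 4/(8/11 + 5) = 44/63.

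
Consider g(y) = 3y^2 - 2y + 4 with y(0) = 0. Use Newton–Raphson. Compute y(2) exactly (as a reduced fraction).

4/5

g'(y) = 6y - 2.
g(0) = 4, g'(0) = -2, so y(1) = 0 - 4/(-2) = 2.
g(2) = 12, g'(2) = 10, so y(2) = 2 - 12/10 = 4/5.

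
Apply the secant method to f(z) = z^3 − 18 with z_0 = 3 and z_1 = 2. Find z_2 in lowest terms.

48/19

f(3) = 9, f(2) = −10. z_2 = 2 − (−10)·(2 − 3)/((−10) − 9) = 48/19.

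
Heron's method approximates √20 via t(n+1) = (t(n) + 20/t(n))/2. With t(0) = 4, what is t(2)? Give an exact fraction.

t(1) = (4 + 20/4)/2 = 9/2.
t(2) = (9/2 + 20/(9/2))/2 = 161/36.

161/36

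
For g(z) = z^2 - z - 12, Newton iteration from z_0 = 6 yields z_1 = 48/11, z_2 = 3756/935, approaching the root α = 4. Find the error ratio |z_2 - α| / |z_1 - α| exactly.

4/85

z_1 - α = 48/11 - 4 = 4/11, so |z_1 - α| = 4/11.
z_2 - α = 3756/935 - 4 = 16/935, so |z_2 - α| = 16/935.
Ratio = (16/935) / (4/11) = 4/85.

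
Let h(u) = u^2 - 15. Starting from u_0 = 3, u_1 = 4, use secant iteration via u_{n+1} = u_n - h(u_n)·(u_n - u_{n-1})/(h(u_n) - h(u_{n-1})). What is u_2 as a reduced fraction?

27/7

h(3) = -6, h(4) = 1. u_2 = 4 - 1·(4 - 3)/(1 - (-6)) = 27/7.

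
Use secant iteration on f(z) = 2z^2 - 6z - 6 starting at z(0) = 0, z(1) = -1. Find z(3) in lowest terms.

f(0) = -6, f(-1) = 2. z(2) = (-1) - 2·((-1) - 0)/(2 - (-6)) = -3/4.
f(-1) = 2, f(-3/4) = -3/8. z(3) = (-3/4) - (-3/8)·((-3/4) - (-1))/((-3/8) - 2) = -15/19.

-15/19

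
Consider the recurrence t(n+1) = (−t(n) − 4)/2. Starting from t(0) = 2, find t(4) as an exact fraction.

−9/8

t(1) = (−2 − 4)/2 = −3.
t(2) = (−(−3) − 4)/2 = −1/2.
t(3) = (−(−1/2) − 4)/2 = −7/4.
t(4) = (−(−7/4) − 4)/2 = −9/8.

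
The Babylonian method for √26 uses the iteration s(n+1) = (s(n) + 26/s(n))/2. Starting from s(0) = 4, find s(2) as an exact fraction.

857/168

s(1) = (4 + 26/4)/2 = 21/4.
s(2) = (21/4 + 26/(21/4))/2 = 857/168.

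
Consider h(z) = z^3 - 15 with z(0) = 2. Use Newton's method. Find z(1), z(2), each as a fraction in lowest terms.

z(1) = 31/12, z(2) = 42751/17298

h'(z) = 3z^2.
h(2) = -7, h'(2) = 12, so z(1) = 2 - (-7)/12 = 31/12.
h(31/12) = 3871/1728, h'(31/12) = 961/48, so z(2) = (31/12) - (3871/1728)/(961/48) = 42751/17298.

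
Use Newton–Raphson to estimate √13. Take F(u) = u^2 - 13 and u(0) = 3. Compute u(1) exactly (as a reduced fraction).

F'(u) = 2u.
F(3) = -4, F'(3) = 6, so u(1) = 3 - (-4)/6 = 11/3.

11/3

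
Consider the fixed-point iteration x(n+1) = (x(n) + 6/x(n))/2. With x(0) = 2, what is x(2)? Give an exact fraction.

x(1) = (2 + 6/2)/2 = 5/2.
x(2) = (5/2 + 6/(5/2))/2 = 49/20.

49/20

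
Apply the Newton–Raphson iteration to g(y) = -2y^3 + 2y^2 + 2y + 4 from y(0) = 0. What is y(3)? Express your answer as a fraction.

-362/715

g'(y) = -6y^2 + 4y + 2.
g(0) = 4, g'(0) = 2, so y(1) = 0 - 4/2 = -2.
g(-2) = 24, g'(-2) = -30, so y(2) = (-2) - 24/(-30) = -6/5.
g(-6/5) = 992/125, g'(-6/5) = -286/25, so y(3) = (-6/5) - (992/125)/(-286/25) = -362/715.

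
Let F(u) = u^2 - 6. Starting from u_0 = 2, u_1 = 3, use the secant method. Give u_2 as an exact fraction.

12/5

F(2) = -2, F(3) = 3. u_2 = 3 - 3·(3 - 2)/(3 - (-2)) = 12/5.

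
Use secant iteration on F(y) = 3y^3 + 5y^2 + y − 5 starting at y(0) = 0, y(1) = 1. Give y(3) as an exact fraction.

F(0) = −5, F(1) = 4. y(2) = 1 − 4·(1 − 0)/(4 − (−5)) = 5/9.
F(1) = 4, F(5/9) = −580/243. y(3) = (5/9) − (−580/243)·((5/9) − 1)/((−580/243) − 4) = 70/97.

70/97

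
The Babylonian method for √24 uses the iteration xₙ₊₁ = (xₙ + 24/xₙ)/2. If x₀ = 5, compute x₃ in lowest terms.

46099201/9409960

x₁ = (5 + 24/5)/2 = 49/10.
x₂ = (49/10 + 24/(49/10))/2 = 4801/980.
x₃ = (4801/980 + 24/(4801/980))/2 = 46099201/9409960.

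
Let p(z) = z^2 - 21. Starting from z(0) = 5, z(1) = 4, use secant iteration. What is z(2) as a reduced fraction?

p(5) = 4, p(4) = -5. z(2) = 4 - (-5)·(4 - 5)/((-5) - 4) = 41/9.

41/9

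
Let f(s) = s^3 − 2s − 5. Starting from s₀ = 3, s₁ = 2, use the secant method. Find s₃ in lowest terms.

6275/2993

f(3) = 16, f(2) = −1. s₂ = 2 − (−1)·(2 − 3)/((−1) − 16) = 35/17.
f(2) = −1, f(35/17) = −1920/4913. s₃ = (35/17) − (−1920/4913)·((35/17) − 2)/((−1920/4913) − (−1)) = 6275/2993.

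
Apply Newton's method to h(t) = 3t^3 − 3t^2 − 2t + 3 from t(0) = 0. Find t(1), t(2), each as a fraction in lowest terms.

t(1) = 3/2, t(2) = 42/37

h'(t) = 9t^2 − 6t − 2.
h(0) = 3, h'(0) = −2, so t(1) = 0 − 3/(−2) = 3/2.
h(3/2) = 27/8, h'(3/2) = 37/4, so t(2) = (3/2) − (27/8)/(37/4) = 42/37.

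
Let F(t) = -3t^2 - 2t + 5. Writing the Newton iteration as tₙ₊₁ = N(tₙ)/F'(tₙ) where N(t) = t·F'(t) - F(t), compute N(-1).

-8

F'(t) = -6t - 2.
N(t) = t·F'(t) - F(t) = t·(-6t - 2) - (-3t^2 - 2t + 5) = -3t^2 - 5.
N(-1) = -8.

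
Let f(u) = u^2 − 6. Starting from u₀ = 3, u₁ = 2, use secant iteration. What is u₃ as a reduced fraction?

27/11

f(3) = 3, f(2) = −2. u₂ = 2 − (−2)·(2 − 3)/((−2) − 3) = 12/5.
f(2) = −2, f(12/5) = −6/25. u₃ = (12/5) − (−6/25)·((12/5) − 2)/((−6/25) − (−2)) = 27/11.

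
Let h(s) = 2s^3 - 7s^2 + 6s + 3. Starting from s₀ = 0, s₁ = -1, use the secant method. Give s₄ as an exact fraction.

h(0) = 3, h(-1) = -12. s₂ = (-1) - (-12)·((-1) - 0)/((-12) - 3) = -1/5.
h(-1) = -12, h(-1/5) = 188/125. s₃ = (-1/5) - (188/125)·((-1/5) - (-1))/((188/125) - (-12)) = -61/211.
h(-1/5) = 188/125, h(-61/211) = 5937228/9393931. s₄ = (-61/211) - (5937228/9393931)·((-61/211) - (-1/5))/((5937228/9393931) - (188/125)) = -963128/2723153.

-963128/2723153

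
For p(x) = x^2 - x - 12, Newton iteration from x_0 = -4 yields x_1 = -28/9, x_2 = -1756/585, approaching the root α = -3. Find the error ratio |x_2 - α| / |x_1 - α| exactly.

1/65

x_1 - α = -28/9 - (-3) = -28/9 + 3 = -1/9, so |x_1 - α| = 1/9.
x_2 - α = -1756/585 - (-3) = -1756/585 + 3 = -1/585, so |x_2 - α| = 1/585.
Ratio = (1/585) / (1/9) = 1/65.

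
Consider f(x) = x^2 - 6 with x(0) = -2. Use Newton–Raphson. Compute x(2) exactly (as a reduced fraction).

-49/20

f'(x) = 2x.
f(-2) = -2, f'(-2) = -4, so x(1) = (-2) - (-2)/(-4) = -5/2.
f(-5/2) = 1/4, f'(-5/2) = -5, so x(2) = (-5/2) - (1/4)/(-5) = -49/20.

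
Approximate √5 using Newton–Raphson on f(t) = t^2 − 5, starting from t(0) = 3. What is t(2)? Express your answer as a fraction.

47/21

f'(t) = 2t.
f(3) = 4, f'(3) = 6, so t(1) = 3 − 4/6 = 7/3.
f(7/3) = 4/9, f'(7/3) = 14/3, so t(2) = (7/3) − (4/9)/(14/3) = 47/21.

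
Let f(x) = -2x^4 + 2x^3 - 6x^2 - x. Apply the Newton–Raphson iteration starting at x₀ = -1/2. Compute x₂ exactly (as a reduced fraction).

f'(x) = -8x^3 + 6x^2 - 12x - 1.
f(-1/2) = -11/8, f'(-1/2) = 15/2, so x₁ = (-1/2) - (-11/8)/(15/2) = -19/60.
f(-19/60) = -2388661/6480000, f'(-19/60) = 12338/3375, so x₂ = (-19/60) - (-2388661/6480000)/(12338/3375) = -1704281/7896320.

-1704281/7896320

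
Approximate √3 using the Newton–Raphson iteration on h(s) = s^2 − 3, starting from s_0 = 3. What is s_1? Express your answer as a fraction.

2

h'(s) = 2s.
h(3) = 6, h'(3) = 6, so s_1 = 3 − 6/6 = 2.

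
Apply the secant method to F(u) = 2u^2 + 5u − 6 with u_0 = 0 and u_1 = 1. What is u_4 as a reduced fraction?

F(0) = −6, F(1) = 1. u_2 = 1 − 1·(1 − 0)/(1 − (−6)) = 6/7.
F(1) = 1, F(6/7) = −12/49. u_3 = (6/7) − (−12/49)·((6/7) − 1)/((−12/49) − 1) = 54/61.
F(6/7) = −12/49, F(54/61) = −24/3721. u_4 = (54/61) − (−24/3721)·((54/61) − (6/7))/((−24/3721) − (−12/49)) = 3210/3623.

3210/3623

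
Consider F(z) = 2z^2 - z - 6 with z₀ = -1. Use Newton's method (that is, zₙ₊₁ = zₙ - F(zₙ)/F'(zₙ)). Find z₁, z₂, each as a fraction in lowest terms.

z₁ = -8/5, z₂ = -278/185

F'(z) = 4z - 1.
F(-1) = -3, F'(-1) = -5, so z₁ = (-1) - (-3)/(-5) = -8/5.
F(-8/5) = 18/25, F'(-8/5) = -37/5, so z₂ = (-8/5) - (18/25)/(-37/5) = -278/185.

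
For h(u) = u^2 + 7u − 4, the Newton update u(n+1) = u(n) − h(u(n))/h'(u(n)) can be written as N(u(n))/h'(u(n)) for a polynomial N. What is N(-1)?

h'(u) = 2u + 7.
N(u) = u·h'(u) − h(u) = u·(2u + 7) − (u^2 + 7u − 4) = u^2 + 4.
N(-1) = 5.

5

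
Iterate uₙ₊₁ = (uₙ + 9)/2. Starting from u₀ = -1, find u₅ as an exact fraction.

u₁ = ((-1) + 9)/2 = 4.
u₂ = (4 + 9)/2 = 13/2.
u₃ = ((13/2) + 9)/2 = 31/4.
u₄ = ((31/4) + 9)/2 = 67/8.
u₅ = ((67/8) + 9)/2 = 139/16.

139/16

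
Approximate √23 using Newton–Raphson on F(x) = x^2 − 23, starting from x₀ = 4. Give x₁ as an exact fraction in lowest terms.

F'(x) = 2x.
F(4) = −7, F'(4) = 8, so x₁ = 4 − (−7)/8 = 39/8.

39/8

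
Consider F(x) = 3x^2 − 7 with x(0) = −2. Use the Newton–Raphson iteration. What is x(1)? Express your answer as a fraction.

F'(x) = 6x.
F(−2) = 5, F'(−2) = −12, so x(1) = (−2) − 5/(−12) = −19/12.

−19/12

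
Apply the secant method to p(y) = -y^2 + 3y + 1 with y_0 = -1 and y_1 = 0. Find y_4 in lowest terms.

p(-1) = -3, p(0) = 1. y_2 = 0 - 1·(0 - (-1))/(1 - (-3)) = -1/4.
p(0) = 1, p(-1/4) = 3/16. y_3 = (-1/4) - (3/16)·((-1/4) - 0)/((3/16) - 1) = -4/13.
p(-1/4) = 3/16, p(-4/13) = -3/169. y_4 = (-4/13) - (-3/169)·((-4/13) - (-1/4))/((-3/169) - (3/16)) = -56/185.

-56/185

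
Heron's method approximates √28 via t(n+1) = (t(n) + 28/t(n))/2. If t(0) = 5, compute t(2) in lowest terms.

5609/1060

t(1) = (5 + 28/5)/2 = 53/10.
t(2) = (53/10 + 28/(53/10))/2 = 5609/1060.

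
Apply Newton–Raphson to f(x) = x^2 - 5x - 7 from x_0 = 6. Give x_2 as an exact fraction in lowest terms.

2192/357

f'(x) = 2x - 5.
f(6) = -1, f'(6) = 7, so x_1 = 6 - (-1)/7 = 43/7.
f(43/7) = 1/49, f'(43/7) = 51/7, so x_2 = (43/7) - (1/49)/(51/7) = 2192/357.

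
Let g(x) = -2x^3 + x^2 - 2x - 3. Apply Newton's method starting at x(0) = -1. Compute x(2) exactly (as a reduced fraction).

g'(x) = -6x^2 + 2x - 2.
g(-1) = 2, g'(-1) = -10, so x(1) = (-1) - 2/(-10) = -4/5.
g(-4/5) = 33/125, g'(-4/5) = -186/25, so x(2) = (-4/5) - (33/125)/(-186/25) = -237/310.

-237/310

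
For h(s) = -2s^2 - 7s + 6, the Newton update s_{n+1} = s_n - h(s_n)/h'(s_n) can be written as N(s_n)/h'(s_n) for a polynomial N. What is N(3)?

h'(s) = -4s - 7.
N(s) = s·h'(s) - h(s) = s·(-4s - 7) - (-2s^2 - 7s + 6) = -2s^2 - 6.
N(3) = -24.

-24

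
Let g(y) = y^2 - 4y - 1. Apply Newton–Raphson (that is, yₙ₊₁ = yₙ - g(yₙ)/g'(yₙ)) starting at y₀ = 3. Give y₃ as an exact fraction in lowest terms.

89/21

g'(y) = 2y - 4.
g(3) = -4, g'(3) = 2, so y₁ = 3 - (-4)/2 = 5.
g(5) = 4, g'(5) = 6, so y₂ = 5 - 4/6 = 13/3.
g(13/3) = 4/9, g'(13/3) = 14/3, so y₃ = (13/3) - (4/9)/(14/3) = 89/21.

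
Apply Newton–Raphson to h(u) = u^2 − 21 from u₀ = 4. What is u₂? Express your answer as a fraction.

h'(u) = 2u.
h(4) = −5, h'(4) = 8, so u₁ = 4 − (−5)/8 = 37/8.
h(37/8) = 25/64, h'(37/8) = 37/4, so u₂ = (37/8) − (25/64)/(37/4) = 2713/592.

2713/592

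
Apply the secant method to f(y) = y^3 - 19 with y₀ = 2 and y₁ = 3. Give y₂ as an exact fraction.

49/19

f(2) = -11, f(3) = 8. y₂ = 3 - 8·(3 - 2)/(8 - (-11)) = 49/19.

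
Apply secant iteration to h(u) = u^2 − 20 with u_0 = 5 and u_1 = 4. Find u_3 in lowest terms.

h(5) = 5, h(4) = −4. u_2 = 4 − (−4)·(4 − 5)/((−4) − 5) = 40/9.
h(4) = −4, h(40/9) = −20/81. u_3 = (40/9) − (−20/81)·((40/9) − 4)/((−20/81) − (−4)) = 85/19.

85/19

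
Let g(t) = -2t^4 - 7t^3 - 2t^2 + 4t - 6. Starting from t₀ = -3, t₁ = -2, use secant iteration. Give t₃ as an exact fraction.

g(-3) = -9, g(-2) = 2. t₂ = (-2) - 2·((-2) - (-3))/(2 - (-9)) = -24/11.
g(-2) = 2, g(-24/11) = 45882/14641. t₃ = (-24/11) - (45882/14641)·((-24/11) - (-2))/((45882/14641) - 2) = -6969/4150.

-6969/4150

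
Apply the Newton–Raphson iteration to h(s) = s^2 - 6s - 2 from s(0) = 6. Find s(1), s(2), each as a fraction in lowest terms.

h'(s) = 2s - 6.
h(6) = -2, h'(6) = 6, so s(1) = 6 - (-2)/6 = 19/3.
h(19/3) = 1/9, h'(19/3) = 20/3, so s(2) = (19/3) - (1/9)/(20/3) = 379/60.

s(1) = 19/3, s(2) = 379/60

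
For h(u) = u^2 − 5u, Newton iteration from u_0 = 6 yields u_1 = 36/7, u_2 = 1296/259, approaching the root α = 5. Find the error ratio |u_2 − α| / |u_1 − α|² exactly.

u_1 − α = 36/7 − 5 = 1/7, so |u_1 − α| = 1/7.
u_2 − α = 1296/259 − 5 = 1/259, so |u_2 − α| = 1/259.
|u_1 − α|² = 1/49.
Ratio = (1/259) / (1/49) = 7/37.

7/37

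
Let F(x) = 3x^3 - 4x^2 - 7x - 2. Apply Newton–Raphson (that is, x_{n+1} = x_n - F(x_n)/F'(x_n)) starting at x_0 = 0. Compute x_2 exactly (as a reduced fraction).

F'(x) = 9x^2 - 8x - 7.
F(0) = -2, F'(0) = -7, so x_1 = 0 - (-2)/(-7) = -2/7.
F(-2/7) = -136/343, F'(-2/7) = -195/49, so x_2 = (-2/7) - (-136/343)/(-195/49) = -526/1365.

-526/1365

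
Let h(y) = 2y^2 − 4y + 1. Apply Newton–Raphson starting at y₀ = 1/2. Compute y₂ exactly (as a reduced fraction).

h'(y) = 4y − 4.
h(1/2) = −1/2, h'(1/2) = −2, so y₁ = (1/2) − (−1/2)/(−2) = 1/4.
h(1/4) = 1/8, h'(1/4) = −3, so y₂ = (1/4) − (1/8)/(−3) = 7/24.

7/24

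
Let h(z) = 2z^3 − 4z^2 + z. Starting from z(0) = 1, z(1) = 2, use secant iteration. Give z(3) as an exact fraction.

64/41

h(1) = −1, h(2) = 2. z(2) = 2 − 2·(2 − 1)/(2 − (−1)) = 4/3.
h(2) = 2, h(4/3) = −28/27. z(3) = (4/3) − (−28/27)·((4/3) − 2)/((−28/27) − 2) = 64/41.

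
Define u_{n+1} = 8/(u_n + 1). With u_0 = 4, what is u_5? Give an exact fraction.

1256/581

u_1 = 8/(4 + 1) = 8/5.
u_2 = 8/(8/5 + 1) = 40/13.
u_3 = 8/(40/13 + 1) = 104/53.
u_4 = 8/(104/53 + 1) = 424/157.
u_5 = 8/(424/157 + 1) = 1256/581.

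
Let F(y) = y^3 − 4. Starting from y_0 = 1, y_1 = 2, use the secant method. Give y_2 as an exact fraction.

F(1) = −3, F(2) = 4. y_2 = 2 − 4·(2 − 1)/(4 − (−3)) = 10/7.

10/7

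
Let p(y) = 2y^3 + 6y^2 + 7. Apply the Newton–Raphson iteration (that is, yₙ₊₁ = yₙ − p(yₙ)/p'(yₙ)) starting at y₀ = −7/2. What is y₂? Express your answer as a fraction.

−2389/720

p'(y) = 6y^2 + 12y.
p(−7/2) = −21/4, p'(−7/2) = 63/2, so y₁ = (−7/2) − (−21/4)/(63/2) = −10/3.
p(−10/3) = −11/27, p'(−10/3) = 80/3, so y₂ = (−10/3) − (−11/27)/(80/3) = −2389/720.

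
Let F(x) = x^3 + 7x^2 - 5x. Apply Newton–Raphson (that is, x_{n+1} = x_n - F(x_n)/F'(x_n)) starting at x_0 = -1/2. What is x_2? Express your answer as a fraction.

F'(x) = 3x^2 + 14x - 5.
F(-1/2) = 33/8, F'(-1/2) = -45/4, so x_1 = (-1/2) - (33/8)/(-45/4) = -2/15.
F(-2/15) = 2662/3375, F'(-2/15) = -511/75, so x_2 = (-2/15) - (2662/3375)/(-511/75) = -404/22995.

-404/22995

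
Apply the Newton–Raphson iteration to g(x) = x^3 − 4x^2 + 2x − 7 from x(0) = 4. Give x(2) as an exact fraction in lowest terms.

196847/49923

g'(x) = 3x^2 − 8x + 2.
g(4) = 1, g'(4) = 18, so x(1) = 4 − 1/18 = 71/18.
g(71/18) = 143/5832, g'(71/18) = 1849/108, so x(2) = (71/18) − (143/5832)/(1849/108) = 196847/49923.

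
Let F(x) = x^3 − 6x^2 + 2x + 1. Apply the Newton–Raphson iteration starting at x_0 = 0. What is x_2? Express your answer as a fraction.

F'(x) = 3x^2 − 12x + 2.
F(0) = 1, F'(0) = 2, so x_1 = 0 − 1/2 = −1/2.
F(−1/2) = −13/8, F'(−1/2) = 35/4, so x_2 = (−1/2) − (−13/8)/(35/4) = −11/35.

−11/35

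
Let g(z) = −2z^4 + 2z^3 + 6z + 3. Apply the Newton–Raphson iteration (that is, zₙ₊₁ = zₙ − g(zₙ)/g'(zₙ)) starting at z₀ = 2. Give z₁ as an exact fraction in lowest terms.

67/34

g'(z) = −8z^3 + 6z^2 + 6.
g(2) = −1, g'(2) = −34, so z₁ = 2 − (−1)/(−34) = 67/34.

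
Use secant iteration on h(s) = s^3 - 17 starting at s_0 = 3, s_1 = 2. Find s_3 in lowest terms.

4709/1813

h(3) = 10, h(2) = -9. s_2 = 2 - (-9)·(2 - 3)/((-9) - 10) = 47/19.
h(2) = -9, h(47/19) = -12780/6859. s_3 = (47/19) - (-12780/6859)·((47/19) - 2)/((-12780/6859) - (-9)) = 4709/1813.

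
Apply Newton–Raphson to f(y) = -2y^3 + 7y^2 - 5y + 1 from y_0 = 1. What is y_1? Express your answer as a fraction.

f'(y) = -6y^2 + 14y - 5.
f(1) = 1, f'(1) = 3, so y_1 = 1 - 1/3 = 2/3.

2/3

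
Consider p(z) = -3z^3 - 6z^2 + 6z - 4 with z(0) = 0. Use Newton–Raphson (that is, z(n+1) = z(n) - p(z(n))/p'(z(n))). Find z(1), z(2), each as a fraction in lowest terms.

p'(z) = -9z^2 - 12z + 6.
p(0) = -4, p'(0) = 6, so z(1) = 0 - (-4)/6 = 2/3.
p(2/3) = -32/9, p'(2/3) = -6, so z(2) = (2/3) - (-32/9)/(-6) = 2/27.

z(1) = 2/3, z(2) = 2/27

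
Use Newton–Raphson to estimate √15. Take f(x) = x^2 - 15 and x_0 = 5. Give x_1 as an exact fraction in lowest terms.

f'(x) = 2x.
f(5) = 10, f'(5) = 10, so x_1 = 5 - 10/10 = 4.

4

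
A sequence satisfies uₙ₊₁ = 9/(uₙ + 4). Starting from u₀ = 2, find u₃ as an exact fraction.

99/62

u₁ = 9/(2 + 4) = 3/2.
u₂ = 9/(3/2 + 4) = 18/11.
u₃ = 9/(18/11 + 4) = 99/62.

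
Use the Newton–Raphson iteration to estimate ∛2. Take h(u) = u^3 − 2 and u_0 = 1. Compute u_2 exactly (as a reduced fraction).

91/72

h'(u) = 3u^2.
h(1) = −1, h'(1) = 3, so u_1 = 1 − (−1)/3 = 4/3.
h(4/3) = 10/27, h'(4/3) = 16/3, so u_2 = (4/3) − (10/27)/(16/3) = 91/72.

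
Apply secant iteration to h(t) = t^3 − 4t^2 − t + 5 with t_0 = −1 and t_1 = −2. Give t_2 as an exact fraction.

h(−1) = 1, h(−2) = −17. t_2 = (−2) − (−17)·((−2) − (−1))/((−17) − 1) = −19/18.

−19/18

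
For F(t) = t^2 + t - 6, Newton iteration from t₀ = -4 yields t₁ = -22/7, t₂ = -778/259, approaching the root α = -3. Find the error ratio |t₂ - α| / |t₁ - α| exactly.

t₁ - α = -22/7 - (-3) = -22/7 + 3 = -1/7, so |t₁ - α| = 1/7.
t₂ - α = -778/259 - (-3) = -778/259 + 3 = -1/259, so |t₂ - α| = 1/259.
Ratio = (1/259) / (1/7) = 1/37.

1/37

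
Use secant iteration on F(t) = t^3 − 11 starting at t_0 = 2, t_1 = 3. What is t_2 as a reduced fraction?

F(2) = −3, F(3) = 16. t_2 = 3 − 16·(3 − 2)/(16 − (−3)) = 41/19.

41/19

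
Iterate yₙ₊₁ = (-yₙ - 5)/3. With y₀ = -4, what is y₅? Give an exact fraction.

y₁ = (-(-4) - 5)/3 = -1/3.
y₂ = (-(-1/3) - 5)/3 = -14/9.
y₃ = (-(-14/9) - 5)/3 = -31/27.
y₄ = (-(-31/27) - 5)/3 = -104/81.
y₅ = (-(-104/81) - 5)/3 = -301/243.

-301/243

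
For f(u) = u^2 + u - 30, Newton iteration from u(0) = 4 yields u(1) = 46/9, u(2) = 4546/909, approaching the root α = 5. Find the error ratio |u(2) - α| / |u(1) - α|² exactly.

9/101

u(1) - α = 46/9 - 5 = 1/9, so |u(1) - α| = 1/9.
u(2) - α = 4546/909 - 5 = 1/909, so |u(2) - α| = 1/909.
|u(1) - α|² = 1/81.
Ratio = (1/909) / (1/81) = 9/101.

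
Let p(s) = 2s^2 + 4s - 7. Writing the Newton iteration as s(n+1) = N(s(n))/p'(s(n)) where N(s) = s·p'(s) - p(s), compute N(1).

9

p'(s) = 4s + 4.
N(s) = s·p'(s) - p(s) = s·(4s + 4) - (2s^2 + 4s - 7) = 2s^2 + 7.
N(1) = 9.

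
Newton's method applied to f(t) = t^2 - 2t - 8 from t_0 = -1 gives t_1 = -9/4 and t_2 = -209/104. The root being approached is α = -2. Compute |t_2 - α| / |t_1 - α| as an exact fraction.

t_1 - α = -9/4 - (-2) = -9/4 + 2 = -1/4, so |t_1 - α| = 1/4.
t_2 - α = -209/104 - (-2) = -209/104 + 2 = -1/104, so |t_2 - α| = 1/104.
Ratio = (1/104) / (1/4) = 1/26.

1/26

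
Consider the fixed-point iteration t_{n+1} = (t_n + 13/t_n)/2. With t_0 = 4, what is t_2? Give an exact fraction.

1673/464

t_1 = (4 + 13/4)/2 = 29/8.
t_2 = (29/8 + 13/(29/8))/2 = 1673/464.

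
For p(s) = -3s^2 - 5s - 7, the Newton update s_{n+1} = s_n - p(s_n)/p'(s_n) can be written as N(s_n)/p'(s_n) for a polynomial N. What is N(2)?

p'(s) = -6s - 5.
N(s) = s·p'(s) - p(s) = s·(-6s - 5) - (-3s^2 - 5s - 7) = -3s^2 + 7.
N(2) = -5.

-5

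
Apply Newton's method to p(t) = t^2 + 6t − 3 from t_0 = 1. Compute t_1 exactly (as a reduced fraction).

1/2

p'(t) = 2t + 6.
p(1) = 4, p'(1) = 8, so t_1 = 1 − 4/8 = 1/2.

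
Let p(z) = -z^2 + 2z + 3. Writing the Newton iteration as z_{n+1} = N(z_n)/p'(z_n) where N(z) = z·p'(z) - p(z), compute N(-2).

-7

p'(z) = -2z + 2.
N(z) = z·p'(z) - p(z) = z·(-2z + 2) - (-z^2 + 2z + 3) = -z^2 - 3.
N(-2) = -7.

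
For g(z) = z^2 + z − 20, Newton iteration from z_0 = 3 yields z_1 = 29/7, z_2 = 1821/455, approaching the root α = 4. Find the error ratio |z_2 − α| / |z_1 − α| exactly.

1/65

z_1 − α = 29/7 − 4 = 1/7, so |z_1 − α| = 1/7.
z_2 − α = 1821/455 − 4 = 1/455, so |z_2 − α| = 1/455.
Ratio = (1/455) / (1/7) = 1/65.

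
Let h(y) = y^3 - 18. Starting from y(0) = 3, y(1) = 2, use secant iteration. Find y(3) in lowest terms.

7377/2786

h(3) = 9, h(2) = -10. y(2) = 2 - (-10)·(2 - 3)/((-10) - 9) = 48/19.
h(2) = -10, h(48/19) = -12870/6859. y(3) = (48/19) - (-12870/6859)·((48/19) - 2)/((-12870/6859) - (-10)) = 7377/2786.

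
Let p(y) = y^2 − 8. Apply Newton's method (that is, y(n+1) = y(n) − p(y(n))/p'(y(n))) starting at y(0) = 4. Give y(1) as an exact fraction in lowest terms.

3

p'(y) = 2y.
p(4) = 8, p'(4) = 8, so y(1) = 4 − 8/8 = 3.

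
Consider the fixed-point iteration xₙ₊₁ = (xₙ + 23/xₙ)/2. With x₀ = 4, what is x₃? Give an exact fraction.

x₁ = (4 + 23/4)/2 = 39/8.
x₂ = (39/8 + 23/(39/8))/2 = 2993/624.
x₃ = (2993/624 + 23/(2993/624))/2 = 17913697/3735264.

17913697/3735264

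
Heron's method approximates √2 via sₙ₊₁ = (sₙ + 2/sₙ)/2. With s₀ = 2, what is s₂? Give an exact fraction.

s₁ = (2 + 2/2)/2 = 3/2.
s₂ = (3/2 + 2/(3/2))/2 = 17/12.

17/12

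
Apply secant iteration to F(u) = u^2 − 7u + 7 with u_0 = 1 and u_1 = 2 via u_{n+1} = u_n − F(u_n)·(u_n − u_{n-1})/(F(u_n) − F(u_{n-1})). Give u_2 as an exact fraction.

5/4

F(1) = 1, F(2) = −3. u_2 = 2 − (−3)·(2 − 1)/((−3) − 1) = 5/4.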